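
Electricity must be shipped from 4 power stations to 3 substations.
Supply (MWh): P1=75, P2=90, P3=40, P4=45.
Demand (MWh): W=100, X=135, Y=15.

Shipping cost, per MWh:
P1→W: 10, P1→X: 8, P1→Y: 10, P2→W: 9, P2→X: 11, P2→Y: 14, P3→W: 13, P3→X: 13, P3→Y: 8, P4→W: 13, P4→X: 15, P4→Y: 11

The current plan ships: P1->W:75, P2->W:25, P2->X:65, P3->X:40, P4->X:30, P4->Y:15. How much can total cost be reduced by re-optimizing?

Current plan cost = 75·10 + 25·9 + 65·11 + 40·13 + 30·15 + 15·11 = 2825.
Optimal plan:
  P1–X: 75 MWh
  P2–W: 90 MWh
  P3–X: 25 MWh
  P3–Y: 15 MWh
  P4–W: 10 MWh
  P4–X: 35 MWh
Optimal cost = 2510.
Saving = 2825 − 2510 = 315.

315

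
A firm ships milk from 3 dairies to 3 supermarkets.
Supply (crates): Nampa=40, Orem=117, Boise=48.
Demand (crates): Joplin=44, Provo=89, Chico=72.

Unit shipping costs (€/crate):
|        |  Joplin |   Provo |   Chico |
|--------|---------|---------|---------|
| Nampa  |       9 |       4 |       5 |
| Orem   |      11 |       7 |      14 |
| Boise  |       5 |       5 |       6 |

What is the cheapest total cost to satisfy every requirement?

1403

A cheapest plan:
  Nampa→Chico: 40 crates
  Orem→Joplin: 28 crates
  Orem→Provo: 89 crates
  Boise→Joplin: 16 crates
  Boise→Chico: 32 crates
Total cost = €1403.
(Supply check: Nampa ships 40; Orem ships 117; Boise ships 48.)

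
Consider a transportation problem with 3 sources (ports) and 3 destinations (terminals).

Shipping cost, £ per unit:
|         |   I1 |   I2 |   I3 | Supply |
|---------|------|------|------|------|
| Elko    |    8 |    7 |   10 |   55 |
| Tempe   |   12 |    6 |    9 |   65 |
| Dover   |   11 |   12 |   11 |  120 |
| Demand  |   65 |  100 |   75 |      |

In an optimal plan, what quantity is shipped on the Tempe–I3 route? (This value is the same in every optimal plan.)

0

Solving gives:
  Elko→I1: 20 × £8 = £160
  Elko→I2: 35 × £7 = £245
  Tempe→I2: 65 × £6 = £390
  Dover→I1: 45 × £11 = £495
  Dover→I3: 75 × £11 = £825
Total cost = £2115.
The route Tempe→I3 is not used.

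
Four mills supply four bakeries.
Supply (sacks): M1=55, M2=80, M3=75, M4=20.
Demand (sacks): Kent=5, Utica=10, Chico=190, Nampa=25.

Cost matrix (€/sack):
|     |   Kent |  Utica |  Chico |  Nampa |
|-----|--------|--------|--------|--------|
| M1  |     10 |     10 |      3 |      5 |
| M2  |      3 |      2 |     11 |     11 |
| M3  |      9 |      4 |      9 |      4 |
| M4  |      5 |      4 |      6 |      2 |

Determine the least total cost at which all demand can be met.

1585

An optimal shipping plan:
  M1 to Chico: 55 × €3 = €165
  M2 to Kent: 5 × €3 = €15
  M2 to Utica: 10 × €2 = €20
  M2 to Chico: 65 × €11 = €715
  M3 to Chico: 50 × €9 = €450
  M3 to Nampa: 25 × €4 = €100
  M4 to Chico: 20 × €6 = €120
Total = 165 + 15 + 20 + 715 + 450 + 100 + 120 = €1585.
(Supply check: M1 ships 55; M2 ships 80; M3 ships 75; M4 ships 20.)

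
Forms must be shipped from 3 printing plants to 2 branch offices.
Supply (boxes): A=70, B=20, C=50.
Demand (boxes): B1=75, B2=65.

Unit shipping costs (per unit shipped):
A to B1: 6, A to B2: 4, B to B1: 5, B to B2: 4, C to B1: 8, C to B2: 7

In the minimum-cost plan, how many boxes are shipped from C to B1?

50

The minimum-cost plan:
  A to B1: 5 × 6 = 30
  A to B2: 65 × 4 = 260
  B to B1: 20 × 5 = 100
  C to B1: 50 × 8 = 400
Total cost = 790.
So C→B1 carries 50 boxes.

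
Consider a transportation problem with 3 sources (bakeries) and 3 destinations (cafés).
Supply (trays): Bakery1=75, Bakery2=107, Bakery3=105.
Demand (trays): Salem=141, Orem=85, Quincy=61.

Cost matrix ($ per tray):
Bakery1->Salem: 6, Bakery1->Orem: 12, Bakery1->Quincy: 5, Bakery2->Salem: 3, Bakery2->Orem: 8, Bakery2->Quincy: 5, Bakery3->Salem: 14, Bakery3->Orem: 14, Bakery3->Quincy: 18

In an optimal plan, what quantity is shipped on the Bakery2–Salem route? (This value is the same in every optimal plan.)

Optimal shipments:
  Bakery1 to Salem: 14 × $6 = $84
  Bakery1 to Quincy: 61 × $5 = $305
  Bakery2 to Salem: 107 × $3 = $321
  Bakery3 to Salem: 20 × $14 = $280
  Bakery3 to Orem: 85 × $14 = $1190
Total cost = $2180.
So Bakery2→Salem carries 107 trays.

107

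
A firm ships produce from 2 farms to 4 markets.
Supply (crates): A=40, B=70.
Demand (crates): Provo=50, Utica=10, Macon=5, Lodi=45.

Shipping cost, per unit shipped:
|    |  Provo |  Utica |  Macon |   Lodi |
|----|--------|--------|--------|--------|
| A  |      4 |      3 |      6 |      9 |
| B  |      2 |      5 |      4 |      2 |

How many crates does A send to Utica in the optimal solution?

10

Optimal shipments:
  A to Provo: 30 × 4 = 120
  A to Utica: 10 × 3 = 30
  B to Provo: 20 × 2 = 40
  B to Macon: 5 × 4 = 20
  B to Lodi: 45 × 2 = 90
Total cost = 300.
So A→Utica carries 10 crates.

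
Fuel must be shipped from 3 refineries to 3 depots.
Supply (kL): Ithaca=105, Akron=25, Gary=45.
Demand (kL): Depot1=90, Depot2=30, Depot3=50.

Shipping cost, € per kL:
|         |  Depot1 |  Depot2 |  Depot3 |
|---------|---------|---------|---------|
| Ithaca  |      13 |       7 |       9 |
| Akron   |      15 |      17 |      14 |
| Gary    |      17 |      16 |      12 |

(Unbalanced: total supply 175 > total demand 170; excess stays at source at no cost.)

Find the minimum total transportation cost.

2000

One minimum-cost allocation:
  Ithaca→Depot1: 65 × €13 = €845
  Ithaca→Depot2: 30 × €7 = €210
  Ithaca→Depot3: 10 × €9 = €90
  Akron→Depot1: 25 × €15 = €375
  Gary→Depot3: 40 × €12 = €480
Total = 845 + 210 + 90 + 375 + 480 = €2000.
(Supply check: Ithaca ships 105; Akron ships 25; Gary ships 40.)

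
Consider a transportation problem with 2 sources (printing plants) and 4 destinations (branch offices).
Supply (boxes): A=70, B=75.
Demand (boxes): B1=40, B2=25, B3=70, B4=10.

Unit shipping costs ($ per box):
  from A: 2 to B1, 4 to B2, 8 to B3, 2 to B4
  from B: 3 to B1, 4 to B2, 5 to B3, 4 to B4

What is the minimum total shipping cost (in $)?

550

One minimum-cost allocation:
  A→B1: 40 × $2 = $80
  A→B2: 20 × $4 = $80
  A→B4: 10 × $2 = $20
  B→B2: 5 × $4 = $20
  B→B3: 70 × $5 = $350
Total = 80 + 80 + 20 + 20 + 350 = $550.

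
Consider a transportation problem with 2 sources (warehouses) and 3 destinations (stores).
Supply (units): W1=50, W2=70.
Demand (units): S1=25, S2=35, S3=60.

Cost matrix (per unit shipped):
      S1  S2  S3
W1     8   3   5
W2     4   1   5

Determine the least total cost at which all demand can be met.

435

A cheapest plan:
  W1→S3: 50 units
  W2→S1: 25 units
  W2→S2: 35 units
  W2→S3: 10 units
Total cost = 435.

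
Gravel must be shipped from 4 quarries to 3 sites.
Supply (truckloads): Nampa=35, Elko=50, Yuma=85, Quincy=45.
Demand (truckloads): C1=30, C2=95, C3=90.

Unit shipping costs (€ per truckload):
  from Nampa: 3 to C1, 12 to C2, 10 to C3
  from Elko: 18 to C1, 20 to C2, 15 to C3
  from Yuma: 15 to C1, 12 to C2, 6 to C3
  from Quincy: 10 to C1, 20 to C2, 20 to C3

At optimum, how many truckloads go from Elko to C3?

The minimum-cost plan:
  Nampa→C2: 35 × €12 = €420
  Elko→C2: 45 × €20 = €900
  Elko→C3: 5 × €15 = €75
  Yuma→C3: 85 × €6 = €510
  Quincy→C1: 30 × €10 = €300
  Quincy→C2: 15 × €20 = €300
Total cost = €2505.
So Elko→C3 carries 5 truckloads.

5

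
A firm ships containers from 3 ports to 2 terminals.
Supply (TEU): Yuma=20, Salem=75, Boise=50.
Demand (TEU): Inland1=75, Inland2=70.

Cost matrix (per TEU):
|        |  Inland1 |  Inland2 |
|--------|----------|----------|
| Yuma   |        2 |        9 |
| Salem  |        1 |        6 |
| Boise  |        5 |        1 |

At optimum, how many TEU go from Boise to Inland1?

0

Solving gives:
  Yuma->Inland1: 20 × 2 = 40
  Salem->Inland1: 55 × 1 = 55
  Salem->Inland2: 20 × 6 = 120
  Boise->Inland2: 50 × 1 = 50
Total cost = 265.
The route Boise→Inland1 is not used.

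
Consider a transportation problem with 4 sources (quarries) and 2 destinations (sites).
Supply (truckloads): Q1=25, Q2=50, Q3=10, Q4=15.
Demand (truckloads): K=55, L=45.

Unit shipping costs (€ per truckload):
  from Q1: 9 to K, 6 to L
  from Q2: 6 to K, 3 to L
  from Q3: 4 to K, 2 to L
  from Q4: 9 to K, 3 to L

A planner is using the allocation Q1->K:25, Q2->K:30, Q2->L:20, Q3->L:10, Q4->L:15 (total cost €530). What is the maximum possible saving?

10

Current plan cost = 25·9 + 30·6 + 20·3 + 10·2 + 15·3 = €530.
Optimal plan:
  Q1→K: 25 × €9 = €225
  Q2→K: 20 × €6 = €120
  Q2→L: 30 × €3 = €90
  Q3→K: 10 × €4 = €40
  Q4→L: 15 × €3 = €45
Optimal cost = €520.
Saving = 530 − 520 = €10.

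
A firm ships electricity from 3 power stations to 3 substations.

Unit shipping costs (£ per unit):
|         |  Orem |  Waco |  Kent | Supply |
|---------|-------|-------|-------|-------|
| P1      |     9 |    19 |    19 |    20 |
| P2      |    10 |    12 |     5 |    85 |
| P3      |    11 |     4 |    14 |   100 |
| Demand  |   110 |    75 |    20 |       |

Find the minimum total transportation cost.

1505

Optimal allocation:
  P1–Orem: 20 × £9 = £180
  P2–Orem: 65 × £10 = £650
  P2–Kent: 20 × £5 = £100
  P3–Orem: 25 × £11 = £275
  P3–Waco: 75 × £4 = £300
Total = 180 + 650 + 100 + 275 + 300 = £1505.
(Supply check: P1 ships 20; P2 ships 85; P3 ships 100.)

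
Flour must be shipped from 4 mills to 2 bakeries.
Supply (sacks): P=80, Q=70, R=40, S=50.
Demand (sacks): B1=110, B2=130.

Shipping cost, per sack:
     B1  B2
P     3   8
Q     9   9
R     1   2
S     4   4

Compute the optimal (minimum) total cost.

1120

One minimum-cost allocation:
  P–B1: 80 × 3 = 240
  Q–B2: 70 × 9 = 630
  R–B1: 30 × 1 = 30
  R–B2: 10 × 2 = 20
  S–B2: 50 × 4 = 200
Total = 240 + 630 + 30 + 20 + 200 = 1120.
(Supply check: P ships 80; Q ships 70; R ships 40; S ships 50.)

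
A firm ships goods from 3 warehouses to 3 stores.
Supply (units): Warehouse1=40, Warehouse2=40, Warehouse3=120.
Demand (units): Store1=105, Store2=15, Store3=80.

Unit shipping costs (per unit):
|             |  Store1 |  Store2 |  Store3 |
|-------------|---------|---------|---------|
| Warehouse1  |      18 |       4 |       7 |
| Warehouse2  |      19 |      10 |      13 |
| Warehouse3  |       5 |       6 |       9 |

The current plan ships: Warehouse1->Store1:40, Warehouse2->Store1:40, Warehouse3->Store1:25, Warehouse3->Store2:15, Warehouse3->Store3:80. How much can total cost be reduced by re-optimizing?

1000

Current plan cost = 40·18 + 40·19 + 25·5 + 15·6 + 80·9 = 2415.
Optimal plan:
  Warehouse1→Store3: 40 × 7 = 280
  Warehouse2→Store3: 40 × 13 = 520
  Warehouse3→Store1: 105 × 5 = 525
  Warehouse3→Store2: 15 × 6 = 90
Optimal cost = 1415.
Saving = 2415 − 1415 = 1000.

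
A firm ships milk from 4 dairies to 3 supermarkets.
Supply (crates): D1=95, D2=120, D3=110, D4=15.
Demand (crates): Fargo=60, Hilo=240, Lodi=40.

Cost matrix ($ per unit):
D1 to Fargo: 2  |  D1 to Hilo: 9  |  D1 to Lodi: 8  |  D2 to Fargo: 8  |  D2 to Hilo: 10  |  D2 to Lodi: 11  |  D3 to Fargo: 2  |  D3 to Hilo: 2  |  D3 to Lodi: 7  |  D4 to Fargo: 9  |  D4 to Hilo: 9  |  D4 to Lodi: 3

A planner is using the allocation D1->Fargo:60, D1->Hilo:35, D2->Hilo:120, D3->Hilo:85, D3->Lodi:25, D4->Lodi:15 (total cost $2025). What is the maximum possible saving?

Current plan cost = 60·2 + 35·9 + 120·10 + 85·2 + 25·7 + 15·3 = $2025.
Optimal plan:
  D1→Fargo: 60 × $2 = $120
  D1→Hilo: 10 × $9 = $90
  D1→Lodi: 25 × $8 = $200
  D2→Hilo: 120 × $10 = $1200
  D3→Hilo: 110 × $2 = $220
  D4→Lodi: 15 × $3 = $45
Optimal cost = $1875.
Saving = 2025 − 1875 = $150.

150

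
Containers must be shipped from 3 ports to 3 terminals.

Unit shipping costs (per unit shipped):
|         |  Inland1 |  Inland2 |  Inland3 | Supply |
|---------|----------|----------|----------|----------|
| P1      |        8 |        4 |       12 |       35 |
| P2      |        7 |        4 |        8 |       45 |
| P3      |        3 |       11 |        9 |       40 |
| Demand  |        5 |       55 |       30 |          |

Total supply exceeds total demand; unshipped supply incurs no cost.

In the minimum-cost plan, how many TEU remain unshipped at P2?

Minimum-cost shipments:
  P1->Inland2: 35 × 4 = 140
  P2->Inland2: 20 × 4 = 80
  P2->Inland3: 25 × 8 = 200
  P3->Inland1: 5 × 3 = 15
  P3->Inland3: 5 × 9 = 45
Total cost = 480.
P2 ships 45 of its 45, leaving 0.

0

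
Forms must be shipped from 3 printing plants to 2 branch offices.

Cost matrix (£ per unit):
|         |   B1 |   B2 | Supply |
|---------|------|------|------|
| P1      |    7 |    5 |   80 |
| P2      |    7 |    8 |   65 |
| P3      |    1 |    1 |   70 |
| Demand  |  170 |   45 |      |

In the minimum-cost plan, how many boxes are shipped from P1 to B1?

Optimal shipments:
  P1–B1: 35 boxes
  P1–B2: 45 boxes
  P2–B1: 65 boxes
  P3–B1: 70 boxes
Total cost = £995.
So P1→B1 carries 35 boxes.

35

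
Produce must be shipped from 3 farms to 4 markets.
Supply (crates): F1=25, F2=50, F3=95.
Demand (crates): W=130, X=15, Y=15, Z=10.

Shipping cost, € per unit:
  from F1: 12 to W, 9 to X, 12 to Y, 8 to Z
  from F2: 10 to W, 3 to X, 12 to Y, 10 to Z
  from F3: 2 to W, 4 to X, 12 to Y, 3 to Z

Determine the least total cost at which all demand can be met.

An optimal shipping plan:
  F1→Y: 15 × €12 = €180
  F1→Z: 10 × €8 = €80
  F2→W: 35 × €10 = €350
  F2→X: 15 × €3 = €45
  F3→W: 95 × €2 = €190
Total = 180 + 80 + 350 + 45 + 190 = €845.
(Supply check: F1 ships 25; F2 ships 50; F3 ships 95.)

845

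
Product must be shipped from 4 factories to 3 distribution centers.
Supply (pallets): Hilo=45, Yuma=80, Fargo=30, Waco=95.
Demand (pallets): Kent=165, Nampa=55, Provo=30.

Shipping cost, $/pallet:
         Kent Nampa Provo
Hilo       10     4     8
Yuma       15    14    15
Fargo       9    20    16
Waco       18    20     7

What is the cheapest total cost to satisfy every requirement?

An optimal shipping plan:
  Hilo→Nampa: 45 pallets
  Yuma→Kent: 70 pallets
  Yuma→Nampa: 10 pallets
  Fargo→Kent: 30 pallets
  Waco→Kent: 65 pallets
  Waco→Provo: 30 pallets
Total cost = $3020.

3020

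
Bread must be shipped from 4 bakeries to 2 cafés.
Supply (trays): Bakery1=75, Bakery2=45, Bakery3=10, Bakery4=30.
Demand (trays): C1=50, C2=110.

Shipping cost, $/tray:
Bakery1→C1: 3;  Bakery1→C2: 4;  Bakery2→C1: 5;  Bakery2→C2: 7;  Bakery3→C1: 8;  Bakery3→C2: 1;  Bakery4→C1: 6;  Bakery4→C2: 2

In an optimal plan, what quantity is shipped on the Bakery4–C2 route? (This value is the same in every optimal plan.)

Solving gives:
  Bakery1 to C1: 5 trays
  Bakery1 to C2: 70 trays
  Bakery2 to C1: 45 trays
  Bakery3 to C2: 10 trays
  Bakery4 to C2: 30 trays
Total cost = $590.
So Bakery4→C2 carries 30 trays.

30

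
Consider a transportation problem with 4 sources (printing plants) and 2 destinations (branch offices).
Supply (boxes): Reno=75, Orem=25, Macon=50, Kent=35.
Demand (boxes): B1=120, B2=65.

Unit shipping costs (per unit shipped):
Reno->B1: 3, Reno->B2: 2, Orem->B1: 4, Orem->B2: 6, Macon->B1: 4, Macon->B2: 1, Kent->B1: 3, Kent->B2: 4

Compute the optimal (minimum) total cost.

465

An optimal shipping plan:
  Reno to B1: 60 × 3 = 180
  Reno to B2: 15 × 2 = 30
  Orem to B1: 25 × 4 = 100
  Macon to B2: 50 × 1 = 50
  Kent to B1: 35 × 3 = 105
Total = 180 + 30 + 100 + 50 + 105 = 465.
(Supply check: Reno ships 75; Orem ships 25; Macon ships 50; Kent ships 35.)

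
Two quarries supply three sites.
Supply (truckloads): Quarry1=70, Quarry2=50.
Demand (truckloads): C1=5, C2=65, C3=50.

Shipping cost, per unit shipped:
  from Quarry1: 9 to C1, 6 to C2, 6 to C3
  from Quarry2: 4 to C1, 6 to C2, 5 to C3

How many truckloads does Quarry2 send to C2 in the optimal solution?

0

The minimum-cost plan:
  Quarry1 to C2: 65 × 6 = 390
  Quarry1 to C3: 5 × 6 = 30
  Quarry2 to C1: 5 × 4 = 20
  Quarry2 to C3: 45 × 5 = 225
Total cost = 665.
The route Quarry2→C2 is not used.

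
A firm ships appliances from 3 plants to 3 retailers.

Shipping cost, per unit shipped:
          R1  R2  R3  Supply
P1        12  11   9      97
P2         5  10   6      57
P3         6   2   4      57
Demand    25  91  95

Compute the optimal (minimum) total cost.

1372

One minimum-cost allocation:
  P1→R2: 34 units
  P1→R3: 63 units
  P2→R1: 25 units
  P2→R3: 32 units
  P3→R2: 57 units
Total cost = 1372.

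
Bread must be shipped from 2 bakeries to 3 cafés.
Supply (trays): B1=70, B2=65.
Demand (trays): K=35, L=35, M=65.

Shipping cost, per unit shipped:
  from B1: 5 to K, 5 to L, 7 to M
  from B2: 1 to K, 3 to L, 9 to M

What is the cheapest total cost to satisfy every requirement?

One minimum-cost allocation:
  B1 to L: 5 × 5 = 25
  B1 to M: 65 × 7 = 455
  B2 to K: 35 × 1 = 35
  B2 to L: 30 × 3 = 90
Total = 25 + 455 + 35 + 90 = 605.
(Supply check: B1 ships 70; B2 ships 65.)

605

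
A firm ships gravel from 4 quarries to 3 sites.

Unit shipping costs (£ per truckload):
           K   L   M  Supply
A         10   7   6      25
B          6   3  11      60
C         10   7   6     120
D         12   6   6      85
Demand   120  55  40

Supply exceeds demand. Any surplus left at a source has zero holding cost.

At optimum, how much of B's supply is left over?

0

Minimum-cost shipments:
  B–K: 60 × £6 = £360
  C–K: 60 × £10 = £600
  C–M: 40 × £6 = £240
  D–L: 55 × £6 = £330
Total cost = £1530.
B ships 60 of its 60, leaving 0.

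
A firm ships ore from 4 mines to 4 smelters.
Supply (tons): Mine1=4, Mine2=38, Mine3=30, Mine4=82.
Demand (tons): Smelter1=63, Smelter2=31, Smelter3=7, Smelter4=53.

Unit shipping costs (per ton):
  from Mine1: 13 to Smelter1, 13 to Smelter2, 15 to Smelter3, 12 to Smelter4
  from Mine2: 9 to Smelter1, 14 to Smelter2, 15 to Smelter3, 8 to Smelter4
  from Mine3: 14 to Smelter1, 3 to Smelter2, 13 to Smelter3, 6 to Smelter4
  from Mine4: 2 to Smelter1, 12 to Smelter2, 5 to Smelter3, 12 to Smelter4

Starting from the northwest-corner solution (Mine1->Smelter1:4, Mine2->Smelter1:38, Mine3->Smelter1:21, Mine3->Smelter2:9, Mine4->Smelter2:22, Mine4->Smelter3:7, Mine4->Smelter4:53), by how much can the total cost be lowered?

Current plan cost = 4·13 + 38·9 + 21·14 + 9·3 + 22·12 + 7·5 + 53·12 = 1650.
Optimal plan:
  Mine1–Smelter4: 4 × 12 = 48
  Mine2–Smelter4: 38 × 8 = 304
  Mine3–Smelter2: 30 × 3 = 90
  Mine4–Smelter1: 63 × 2 = 126
  Mine4–Smelter2: 1 × 12 = 12
  Mine4–Smelter3: 7 × 5 = 35
  Mine4–Smelter4: 11 × 12 = 132
Optimal cost = 747.
Saving = 1650 − 747 = 903.

903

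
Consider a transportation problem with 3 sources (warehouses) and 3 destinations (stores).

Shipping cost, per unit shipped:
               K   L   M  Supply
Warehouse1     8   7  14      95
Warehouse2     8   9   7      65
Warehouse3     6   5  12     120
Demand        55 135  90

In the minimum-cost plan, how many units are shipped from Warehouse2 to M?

65

Solving gives:
  Warehouse1→L: 70 × 7 = 490
  Warehouse1→M: 25 × 14 = 350
  Warehouse2→M: 65 × 7 = 455
  Warehouse3→K: 55 × 6 = 330
  Warehouse3→L: 65 × 5 = 325
Total cost = 1950.
So Warehouse2→M carries 65 units.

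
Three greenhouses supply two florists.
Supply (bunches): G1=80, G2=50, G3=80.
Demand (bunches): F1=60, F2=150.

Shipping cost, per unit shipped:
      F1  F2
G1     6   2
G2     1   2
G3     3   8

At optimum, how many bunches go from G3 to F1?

Optimal shipments:
  G1→F2: 80 × 2 = 160
  G2→F2: 50 × 2 = 100
  G3→F1: 60 × 3 = 180
  G3→F2: 20 × 8 = 160
Total cost = 600.
So G3→F1 carries 60 bunches.

60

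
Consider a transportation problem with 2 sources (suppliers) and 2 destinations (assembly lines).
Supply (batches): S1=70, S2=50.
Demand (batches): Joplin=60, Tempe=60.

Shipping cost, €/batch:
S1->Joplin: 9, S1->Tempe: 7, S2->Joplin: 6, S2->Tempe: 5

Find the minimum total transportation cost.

810

Optimal allocation:
  S1–Joplin: 10 × €9 = €90
  S1–Tempe: 60 × €7 = €420
  S2–Joplin: 50 × €6 = €300
Total = 90 + 420 + 300 = €810.
(Supply check: S1 ships 70; S2 ships 50.)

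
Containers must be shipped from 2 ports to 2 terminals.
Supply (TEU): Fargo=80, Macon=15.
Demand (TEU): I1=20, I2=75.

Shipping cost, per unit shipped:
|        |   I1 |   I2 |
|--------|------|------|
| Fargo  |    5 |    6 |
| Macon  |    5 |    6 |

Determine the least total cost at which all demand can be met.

A cheapest plan:
  Fargo→I1: 5 × 5 = 25
  Fargo→I2: 75 × 6 = 450
  Macon→I1: 15 × 5 = 75
Total = 25 + 450 + 75 = 550.

550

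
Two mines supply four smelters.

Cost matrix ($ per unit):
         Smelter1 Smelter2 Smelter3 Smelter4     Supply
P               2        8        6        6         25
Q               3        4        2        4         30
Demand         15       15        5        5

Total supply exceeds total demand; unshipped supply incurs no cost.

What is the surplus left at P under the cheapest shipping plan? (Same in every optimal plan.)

Minimum-cost shipments:
  P->Smelter1: 15 × $2 = $30
  Q->Smelter2: 15 × $4 = $60
  Q->Smelter3: 5 × $2 = $10
  Q->Smelter4: 5 × $4 = $20
Total cost = $120.
P ships 15 of its 25, leaving 10.

10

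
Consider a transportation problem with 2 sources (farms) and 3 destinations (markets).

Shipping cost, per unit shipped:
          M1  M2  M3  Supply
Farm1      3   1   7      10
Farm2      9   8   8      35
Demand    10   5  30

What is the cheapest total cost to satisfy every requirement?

305

A cheapest plan:
  Farm1→M1: 5 × 3 = 15
  Farm1→M2: 5 × 1 = 5
  Farm2→M1: 5 × 9 = 45
  Farm2→M3: 30 × 8 = 240
Total = 15 + 5 + 45 + 240 = 305.
(Supply check: Farm1 ships 10; Farm2 ships 35.)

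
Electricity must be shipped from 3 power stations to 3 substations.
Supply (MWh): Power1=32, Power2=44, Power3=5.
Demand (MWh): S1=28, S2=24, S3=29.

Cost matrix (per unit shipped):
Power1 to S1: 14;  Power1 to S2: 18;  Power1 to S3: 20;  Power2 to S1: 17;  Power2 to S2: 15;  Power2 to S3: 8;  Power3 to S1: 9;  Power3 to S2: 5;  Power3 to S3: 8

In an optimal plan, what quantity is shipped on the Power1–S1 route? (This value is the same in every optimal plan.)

The minimum-cost plan:
  Power1→S1: 28 MWh
  Power1→S2: 4 MWh
  Power2→S2: 15 MWh
  Power2→S3: 29 MWh
  Power3→S2: 5 MWh
Total cost = 946.
So Power1→S1 carries 28 MWh.

28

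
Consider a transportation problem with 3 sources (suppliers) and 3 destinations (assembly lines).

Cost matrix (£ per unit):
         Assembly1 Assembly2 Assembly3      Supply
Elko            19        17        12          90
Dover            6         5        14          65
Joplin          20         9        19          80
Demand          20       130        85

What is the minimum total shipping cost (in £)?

A cheapest plan:
  Elko->Assembly2: 5 × £17 = £85
  Elko->Assembly3: 85 × £12 = £1020
  Dover->Assembly1: 20 × £6 = £120
  Dover->Assembly2: 45 × £5 = £225
  Joplin->Assembly2: 80 × £9 = £720
Total = 85 + 1020 + 120 + 225 + 720 = £2170.
(Supply check: Elko ships 90; Dover ships 65; Joplin ships 80.)

2170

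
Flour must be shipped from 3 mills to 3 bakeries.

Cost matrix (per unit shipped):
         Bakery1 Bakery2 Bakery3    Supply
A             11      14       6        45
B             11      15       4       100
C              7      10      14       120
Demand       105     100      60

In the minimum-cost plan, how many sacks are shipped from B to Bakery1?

40

Optimal shipments:
  A→Bakery2: 45 × 14 = 630
  B→Bakery1: 40 × 11 = 440
  B→Bakery3: 60 × 4 = 240
  C→Bakery1: 65 × 7 = 455
  C→Bakery2: 55 × 10 = 550
Total cost = 2315.
So B→Bakery1 carries 40 sacks.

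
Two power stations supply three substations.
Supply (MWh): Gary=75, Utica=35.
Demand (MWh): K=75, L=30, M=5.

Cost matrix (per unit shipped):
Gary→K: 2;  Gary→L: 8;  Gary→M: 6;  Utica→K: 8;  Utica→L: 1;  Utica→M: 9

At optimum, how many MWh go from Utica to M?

The minimum-cost plan:
  Gary->K: 75 × 2 = 150
  Utica->L: 30 × 1 = 30
  Utica->M: 5 × 9 = 45
Total cost = 225.
So Utica→M carries 5 MWh.

5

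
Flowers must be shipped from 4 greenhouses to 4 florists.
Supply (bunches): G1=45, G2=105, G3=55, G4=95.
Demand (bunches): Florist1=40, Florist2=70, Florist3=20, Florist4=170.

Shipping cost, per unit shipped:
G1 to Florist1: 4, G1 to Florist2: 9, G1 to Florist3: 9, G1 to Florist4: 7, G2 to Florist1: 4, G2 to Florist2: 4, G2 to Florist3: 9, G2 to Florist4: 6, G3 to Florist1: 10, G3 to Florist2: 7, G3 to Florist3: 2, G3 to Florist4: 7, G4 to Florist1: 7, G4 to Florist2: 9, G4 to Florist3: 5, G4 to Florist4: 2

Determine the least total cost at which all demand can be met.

A cheapest plan:
  G1–Florist1: 40 × 4 = 160
  G1–Florist4: 5 × 7 = 35
  G2–Florist2: 70 × 4 = 280
  G2–Florist4: 35 × 6 = 210
  G3–Florist3: 20 × 2 = 40
  G3–Florist4: 35 × 7 = 245
  G4–Florist4: 95 × 2 = 190
Total = 160 + 35 + 280 + 210 + 40 + 245 + 190 = 1160.
(Supply check: G1 ships 45; G2 ships 105; G3 ships 55; G4 ships 95.)

1160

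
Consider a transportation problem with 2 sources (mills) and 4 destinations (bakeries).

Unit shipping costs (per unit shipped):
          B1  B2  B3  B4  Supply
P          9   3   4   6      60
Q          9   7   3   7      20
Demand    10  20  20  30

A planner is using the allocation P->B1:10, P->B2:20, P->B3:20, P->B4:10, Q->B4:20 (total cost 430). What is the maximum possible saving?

40

Current plan cost = 10·9 + 20·3 + 20·4 + 10·6 + 20·7 = 430.
Optimal plan:
  P→B1: 10 × 9 = 90
  P→B2: 20 × 3 = 60
  P→B4: 30 × 6 = 180
  Q→B3: 20 × 3 = 60
Optimal cost = 390.
Saving = 430 − 390 = 40.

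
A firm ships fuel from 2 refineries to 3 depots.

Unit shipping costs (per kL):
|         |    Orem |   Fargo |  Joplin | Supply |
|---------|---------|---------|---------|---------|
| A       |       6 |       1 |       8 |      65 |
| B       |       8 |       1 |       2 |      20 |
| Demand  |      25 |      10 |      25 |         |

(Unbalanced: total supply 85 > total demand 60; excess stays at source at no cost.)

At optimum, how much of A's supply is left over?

Minimum-cost shipments:
  A→Orem: 25 × 6 = 150
  A→Fargo: 10 × 1 = 10
  A→Joplin: 5 × 8 = 40
  B→Joplin: 20 × 2 = 40
Total cost = 240.
A ships 40 of its 65, leaving 25.

25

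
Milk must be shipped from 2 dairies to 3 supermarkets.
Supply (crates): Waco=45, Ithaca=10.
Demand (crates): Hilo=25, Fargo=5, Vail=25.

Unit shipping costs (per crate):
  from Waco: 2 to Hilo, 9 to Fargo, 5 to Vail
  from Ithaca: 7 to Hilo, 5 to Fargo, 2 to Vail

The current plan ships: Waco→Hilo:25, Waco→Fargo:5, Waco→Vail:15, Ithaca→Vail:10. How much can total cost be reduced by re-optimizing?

5

Current plan cost = 25·2 + 5·9 + 15·5 + 10·2 = 190.
Optimal plan:
  Waco to Hilo: 25 crates
  Waco to Vail: 20 crates
  Ithaca to Fargo: 5 crates
  Ithaca to Vail: 5 crates
Optimal cost = 185.
Saving = 190 − 185 = 5.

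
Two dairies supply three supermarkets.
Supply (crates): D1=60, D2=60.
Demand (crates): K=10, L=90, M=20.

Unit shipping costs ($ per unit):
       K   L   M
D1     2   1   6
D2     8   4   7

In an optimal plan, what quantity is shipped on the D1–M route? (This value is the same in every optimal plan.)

0

Solving gives:
  D1→K: 10 × $2 = $20
  D1→L: 50 × $1 = $50
  D2→L: 40 × $4 = $160
  D2→M: 20 × $7 = $140
Total cost = $370.
The route D1→M is not used.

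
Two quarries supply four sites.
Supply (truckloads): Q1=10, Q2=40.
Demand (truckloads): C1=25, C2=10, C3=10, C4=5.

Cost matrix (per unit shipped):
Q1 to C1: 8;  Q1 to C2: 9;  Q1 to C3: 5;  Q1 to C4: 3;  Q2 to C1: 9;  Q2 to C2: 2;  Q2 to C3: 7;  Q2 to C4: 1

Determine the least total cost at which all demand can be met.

One minimum-cost allocation:
  Q1 to C3: 10 truckloads
  Q2 to C1: 25 truckloads
  Q2 to C2: 10 truckloads
  Q2 to C4: 5 truckloads
Total cost = 300.

300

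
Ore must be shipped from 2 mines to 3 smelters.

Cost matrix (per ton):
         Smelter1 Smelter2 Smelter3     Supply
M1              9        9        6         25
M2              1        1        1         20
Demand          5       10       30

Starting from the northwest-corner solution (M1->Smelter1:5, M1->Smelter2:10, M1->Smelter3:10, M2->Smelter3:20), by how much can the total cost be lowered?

Current plan cost = 5·9 + 10·9 + 10·6 + 20·1 = 215.
Optimal plan:
  M1→Smelter3: 25 × 6 = 150
  M2→Smelter1: 5 × 1 = 5
  M2→Smelter2: 10 × 1 = 10
  M2→Smelter3: 5 × 1 = 5
Optimal cost = 170.
Saving = 215 − 170 = 45.

45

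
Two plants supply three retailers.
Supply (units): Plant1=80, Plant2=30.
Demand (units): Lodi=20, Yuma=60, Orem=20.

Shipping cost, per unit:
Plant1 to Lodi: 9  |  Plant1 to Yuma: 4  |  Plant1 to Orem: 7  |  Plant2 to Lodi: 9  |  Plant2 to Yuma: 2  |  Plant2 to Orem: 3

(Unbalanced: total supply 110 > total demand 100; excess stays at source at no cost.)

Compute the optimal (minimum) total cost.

460

Optimal allocation:
  Plant1->Lodi: 20 units
  Plant1->Yuma: 50 units
  Plant2->Yuma: 10 units
  Plant2->Orem: 20 units
Total cost = 460.
(Supply check: Plant1 ships 70; Plant2 ships 30.)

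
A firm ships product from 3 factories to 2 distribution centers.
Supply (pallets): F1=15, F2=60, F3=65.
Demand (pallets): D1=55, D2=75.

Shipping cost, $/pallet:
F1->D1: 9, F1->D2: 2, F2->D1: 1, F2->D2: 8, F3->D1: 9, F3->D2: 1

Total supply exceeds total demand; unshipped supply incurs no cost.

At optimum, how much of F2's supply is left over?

5

Minimum-cost shipments:
  F1 to D2: 10 × $2 = $20
  F2 to D1: 55 × $1 = $55
  F3 to D2: 65 × $1 = $65
Total cost = $140.
F2 ships 55 of its 60, leaving 5.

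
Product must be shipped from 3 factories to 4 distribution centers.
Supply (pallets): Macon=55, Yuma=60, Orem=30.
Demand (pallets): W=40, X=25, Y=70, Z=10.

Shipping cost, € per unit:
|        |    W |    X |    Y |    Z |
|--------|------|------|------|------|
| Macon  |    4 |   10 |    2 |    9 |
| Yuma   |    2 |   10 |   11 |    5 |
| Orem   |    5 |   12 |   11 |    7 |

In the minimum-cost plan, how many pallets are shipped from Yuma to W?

The minimum-cost plan:
  Macon–Y: 55 pallets
  Yuma–W: 40 pallets
  Yuma–X: 20 pallets
  Orem–X: 5 pallets
  Orem–Y: 15 pallets
  Orem–Z: 10 pallets
Total cost = €685.
So Yuma→W carries 40 pallets.

40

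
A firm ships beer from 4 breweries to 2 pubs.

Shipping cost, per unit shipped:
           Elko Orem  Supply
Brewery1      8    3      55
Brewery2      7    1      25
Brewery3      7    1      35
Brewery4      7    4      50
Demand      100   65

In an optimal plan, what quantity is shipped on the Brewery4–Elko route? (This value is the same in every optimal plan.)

Optimal shipments:
  Brewery1 to Elko: 50 × 8 = 400
  Brewery1 to Orem: 5 × 3 = 15
  Brewery2 to Orem: 25 × 1 = 25
  Brewery3 to Orem: 35 × 1 = 35
  Brewery4 to Elko: 50 × 7 = 350
Total cost = 825.
So Brewery4→Elko carries 50 kegs.

50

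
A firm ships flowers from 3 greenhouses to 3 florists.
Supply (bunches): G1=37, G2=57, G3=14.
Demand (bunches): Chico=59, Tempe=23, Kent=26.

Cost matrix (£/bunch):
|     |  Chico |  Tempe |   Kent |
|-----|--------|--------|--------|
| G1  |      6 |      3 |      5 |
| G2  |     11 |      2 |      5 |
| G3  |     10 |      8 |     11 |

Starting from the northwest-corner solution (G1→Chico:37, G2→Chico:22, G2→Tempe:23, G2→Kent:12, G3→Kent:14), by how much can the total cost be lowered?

98

Current plan cost = 37·6 + 22·11 + 23·2 + 12·5 + 14·11 = £724.
Optimal plan:
  G1 to Chico: 37 × £6 = £222
  G2 to Chico: 8 × £11 = £88
  G2 to Tempe: 23 × £2 = £46
  G2 to Kent: 26 × £5 = £130
  G3 to Chico: 14 × £10 = £140
Optimal cost = £626.
Saving = 724 − 626 = £98.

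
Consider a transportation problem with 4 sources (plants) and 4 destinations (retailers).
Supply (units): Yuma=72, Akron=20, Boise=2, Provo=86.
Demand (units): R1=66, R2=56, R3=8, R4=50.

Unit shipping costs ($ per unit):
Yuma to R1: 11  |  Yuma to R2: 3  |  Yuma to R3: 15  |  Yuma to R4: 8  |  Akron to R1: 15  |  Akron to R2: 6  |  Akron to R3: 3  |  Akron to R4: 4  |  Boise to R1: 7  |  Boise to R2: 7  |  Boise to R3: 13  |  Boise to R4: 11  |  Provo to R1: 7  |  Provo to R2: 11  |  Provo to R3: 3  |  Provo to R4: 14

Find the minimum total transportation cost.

One minimum-cost allocation:
  Yuma to R2: 56 × $3 = $168
  Yuma to R4: 16 × $8 = $128
  Akron to R4: 20 × $4 = $80
  Boise to R4: 2 × $11 = $22
  Provo to R1: 66 × $7 = $462
  Provo to R3: 8 × $3 = $24
  Provo to R4: 12 × $14 = $168
Total = 168 + 128 + 80 + 22 + 462 + 24 + 168 = $1052.
(Supply check: Yuma ships 72; Akron ships 20; Boise ships 2; Provo ships 86.)

1052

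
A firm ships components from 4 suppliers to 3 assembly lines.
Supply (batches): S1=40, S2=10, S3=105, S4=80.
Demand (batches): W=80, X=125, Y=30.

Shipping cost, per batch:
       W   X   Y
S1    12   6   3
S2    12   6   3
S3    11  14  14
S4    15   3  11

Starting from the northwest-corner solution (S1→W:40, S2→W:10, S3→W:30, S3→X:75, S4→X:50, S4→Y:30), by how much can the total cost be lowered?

Current plan cost = 40·12 + 10·12 + 30·11 + 75·14 + 50·3 + 30·11 = 2460.
Optimal plan:
  S1→X: 20 × 6 = 120
  S1→Y: 20 × 3 = 60
  S2→Y: 10 × 3 = 30
  S3→W: 80 × 11 = 880
  S3→X: 25 × 14 = 350
  S4→X: 80 × 3 = 240
Optimal cost = 1680.
Saving = 2460 − 1680 = 780.

780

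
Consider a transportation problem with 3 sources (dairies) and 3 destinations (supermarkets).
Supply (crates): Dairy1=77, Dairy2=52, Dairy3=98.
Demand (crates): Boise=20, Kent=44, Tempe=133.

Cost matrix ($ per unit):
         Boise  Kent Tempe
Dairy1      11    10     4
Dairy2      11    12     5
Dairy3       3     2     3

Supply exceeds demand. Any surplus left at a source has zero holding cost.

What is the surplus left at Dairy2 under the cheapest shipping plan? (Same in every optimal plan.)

Minimum-cost shipments:
  Dairy1→Tempe: 77 × $4 = $308
  Dairy2→Tempe: 22 × $5 = $110
  Dairy3→Boise: 20 × $3 = $60
  Dairy3→Kent: 44 × $2 = $88
  Dairy3→Tempe: 34 × $3 = $102
Total cost = $668.
Dairy2 ships 22 of its 52, leaving 30.

30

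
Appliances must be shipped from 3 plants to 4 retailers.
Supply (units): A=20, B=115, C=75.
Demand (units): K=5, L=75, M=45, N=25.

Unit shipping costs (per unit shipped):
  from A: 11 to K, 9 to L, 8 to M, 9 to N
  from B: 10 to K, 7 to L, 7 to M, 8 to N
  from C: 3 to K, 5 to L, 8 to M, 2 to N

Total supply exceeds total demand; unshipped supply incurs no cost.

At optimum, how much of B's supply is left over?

Minimum-cost shipments:
  B–L: 30 × 7 = 210
  B–M: 45 × 7 = 315
  C–K: 5 × 3 = 15
  C–L: 45 × 5 = 225
  C–N: 25 × 2 = 50
Total cost = 815.
B ships 75 of its 115, leaving 40.

40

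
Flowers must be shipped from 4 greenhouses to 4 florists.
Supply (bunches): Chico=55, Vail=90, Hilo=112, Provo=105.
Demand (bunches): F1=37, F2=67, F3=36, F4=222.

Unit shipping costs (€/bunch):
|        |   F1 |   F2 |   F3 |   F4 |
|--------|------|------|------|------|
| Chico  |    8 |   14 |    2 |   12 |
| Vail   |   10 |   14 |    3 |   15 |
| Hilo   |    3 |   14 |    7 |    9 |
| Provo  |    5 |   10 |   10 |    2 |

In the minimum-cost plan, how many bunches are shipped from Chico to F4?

The minimum-cost plan:
  Chico->F3: 13 × €2 = €26
  Chico->F4: 42 × €12 = €504
  Vail->F2: 67 × €14 = €938
  Vail->F3: 23 × €3 = €69
  Hilo->F1: 37 × €3 = €111
  Hilo->F4: 75 × €9 = €675
  Provo->F4: 105 × €2 = €210
Total cost = €2533.
So Chico→F4 carries 42 bunches.

42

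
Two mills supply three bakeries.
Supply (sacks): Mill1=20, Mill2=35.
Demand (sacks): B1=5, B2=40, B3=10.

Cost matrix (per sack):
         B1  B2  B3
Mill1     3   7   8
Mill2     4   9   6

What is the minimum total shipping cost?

Optimal allocation:
  Mill1→B2: 20 sacks
  Mill2→B1: 5 sacks
  Mill2→B2: 20 sacks
  Mill2→B3: 10 sacks
Total cost = 400.

400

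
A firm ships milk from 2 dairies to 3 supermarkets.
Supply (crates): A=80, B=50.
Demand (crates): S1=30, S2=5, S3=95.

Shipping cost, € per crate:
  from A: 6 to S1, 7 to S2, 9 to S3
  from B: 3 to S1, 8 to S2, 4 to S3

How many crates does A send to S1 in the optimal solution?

30

Optimal shipments:
  A→S1: 30 × €6 = €180
  A→S2: 5 × €7 = €35
  A→S3: 45 × €9 = €405
  B→S3: 50 × €4 = €200
Total cost = €820.
So A→S1 carries 30 crates.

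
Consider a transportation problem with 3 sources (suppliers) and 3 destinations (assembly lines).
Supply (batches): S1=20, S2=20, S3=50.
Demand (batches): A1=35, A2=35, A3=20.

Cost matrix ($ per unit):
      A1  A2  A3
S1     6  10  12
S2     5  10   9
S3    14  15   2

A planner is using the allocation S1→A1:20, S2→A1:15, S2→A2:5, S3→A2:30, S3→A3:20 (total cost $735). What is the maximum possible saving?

5

Current plan cost = 20·6 + 15·5 + 5·10 + 30·15 + 20·2 = $735.
Optimal plan:
  S1->A1: 15 batches
  S1->A2: 5 batches
  S2->A1: 20 batches
  S3->A2: 30 batches
  S3->A3: 20 batches
Optimal cost = $730.
Saving = 735 − 730 = $5.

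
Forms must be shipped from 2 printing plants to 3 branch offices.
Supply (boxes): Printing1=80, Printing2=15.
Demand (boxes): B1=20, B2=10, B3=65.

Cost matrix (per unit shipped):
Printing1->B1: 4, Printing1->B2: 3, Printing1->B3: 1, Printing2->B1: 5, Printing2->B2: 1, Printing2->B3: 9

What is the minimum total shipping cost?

160

A cheapest plan:
  Printing1 to B1: 15 boxes
  Printing1 to B3: 65 boxes
  Printing2 to B1: 5 boxes
  Printing2 to B2: 10 boxes
Total cost = 160.
(Supply check: Printing1 ships 80; Printing2 ships 15.)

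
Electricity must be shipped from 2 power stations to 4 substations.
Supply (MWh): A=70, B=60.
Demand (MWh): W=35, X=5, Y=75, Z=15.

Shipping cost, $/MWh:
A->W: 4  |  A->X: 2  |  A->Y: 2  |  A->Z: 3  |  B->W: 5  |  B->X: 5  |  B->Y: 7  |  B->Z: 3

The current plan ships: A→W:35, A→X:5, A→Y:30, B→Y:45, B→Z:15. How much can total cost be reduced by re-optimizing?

Current plan cost = 35·4 + 5·2 + 30·2 + 45·7 + 15·3 = $570.
Optimal plan:
  A→Y: 70 × $2 = $140
  B→W: 35 × $5 = $175
  B→X: 5 × $5 = $25
  B→Y: 5 × $7 = $35
  B→Z: 15 × $3 = $45
Optimal cost = $420.
Saving = 570 − 420 = $150.

150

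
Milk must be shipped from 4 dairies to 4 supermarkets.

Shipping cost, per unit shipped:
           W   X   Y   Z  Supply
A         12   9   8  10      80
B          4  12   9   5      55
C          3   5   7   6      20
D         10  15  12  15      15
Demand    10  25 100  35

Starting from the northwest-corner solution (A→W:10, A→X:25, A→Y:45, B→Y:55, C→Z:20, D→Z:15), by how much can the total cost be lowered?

Current plan cost = 10·12 + 25·9 + 45·8 + 55·9 + 20·6 + 15·15 = 1545.
Optimal plan:
  A–X: 5 × 9 = 45
  A–Y: 75 × 8 = 600
  B–W: 10 × 4 = 40
  B–Y: 10 × 9 = 90
  B–Z: 35 × 5 = 175
  C–X: 20 × 5 = 100
  D–Y: 15 × 12 = 180
Optimal cost = 1230.
Saving = 1545 − 1230 = 315.

315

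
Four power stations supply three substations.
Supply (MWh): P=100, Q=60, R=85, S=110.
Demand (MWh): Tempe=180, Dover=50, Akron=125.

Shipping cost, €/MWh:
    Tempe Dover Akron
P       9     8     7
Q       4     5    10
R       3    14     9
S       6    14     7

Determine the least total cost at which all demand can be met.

1930

A cheapest plan:
  P→Akron: 100 × €7 = €700
  Q→Tempe: 10 × €4 = €40
  Q→Dover: 50 × €5 = €250
  R→Tempe: 85 × €3 = €255
  S→Tempe: 85 × €6 = €510
  S→Akron: 25 × €7 = €175
Total = 700 + 40 + 250 + 255 + 510 + 175 = €1930.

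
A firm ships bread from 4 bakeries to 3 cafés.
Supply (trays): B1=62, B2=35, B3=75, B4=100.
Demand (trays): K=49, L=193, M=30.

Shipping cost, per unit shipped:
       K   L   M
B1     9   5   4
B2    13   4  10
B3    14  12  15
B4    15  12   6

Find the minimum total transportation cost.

2468

Optimal allocation:
  B1–L: 62 × 5 = 310
  B2–L: 35 × 4 = 140
  B3–K: 49 × 14 = 686
  B3–L: 26 × 12 = 312
  B4–L: 70 × 12 = 840
  B4–M: 30 × 6 = 180
Total = 310 + 140 + 686 + 312 + 840 + 180 = 2468.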